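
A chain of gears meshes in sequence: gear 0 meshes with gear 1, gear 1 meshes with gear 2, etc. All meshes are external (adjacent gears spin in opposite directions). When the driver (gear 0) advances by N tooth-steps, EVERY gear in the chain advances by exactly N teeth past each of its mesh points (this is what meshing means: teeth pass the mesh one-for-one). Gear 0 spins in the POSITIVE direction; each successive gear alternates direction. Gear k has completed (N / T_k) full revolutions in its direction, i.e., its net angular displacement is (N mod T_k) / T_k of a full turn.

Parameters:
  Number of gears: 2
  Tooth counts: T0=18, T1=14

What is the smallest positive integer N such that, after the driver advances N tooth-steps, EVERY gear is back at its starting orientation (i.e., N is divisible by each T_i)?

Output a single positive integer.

Answer: 126

Derivation:
Gear k returns to start when N is a multiple of T_k.
All gears at start simultaneously when N is a common multiple of [18, 14]; the smallest such N is lcm(18, 14).
Start: lcm = T0 = 18
Fold in T1=14: gcd(18, 14) = 2; lcm(18, 14) = 18 * 14 / 2 = 252 / 2 = 126
Full cycle length = 126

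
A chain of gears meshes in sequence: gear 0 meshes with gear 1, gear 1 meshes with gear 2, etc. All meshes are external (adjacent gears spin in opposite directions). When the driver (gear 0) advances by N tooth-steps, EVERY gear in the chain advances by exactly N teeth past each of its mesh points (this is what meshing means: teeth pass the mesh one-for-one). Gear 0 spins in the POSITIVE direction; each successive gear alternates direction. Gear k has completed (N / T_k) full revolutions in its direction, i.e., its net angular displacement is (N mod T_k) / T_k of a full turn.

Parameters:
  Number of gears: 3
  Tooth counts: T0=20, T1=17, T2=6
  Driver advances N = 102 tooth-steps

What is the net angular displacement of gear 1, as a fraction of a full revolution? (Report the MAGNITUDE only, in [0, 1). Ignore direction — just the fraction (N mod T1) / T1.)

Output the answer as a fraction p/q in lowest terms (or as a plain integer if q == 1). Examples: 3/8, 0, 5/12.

Answer: 0

Derivation:
Chain of 3 gears, tooth counts: [20, 17, 6]
  gear 0: T0=20, direction=positive, advance = 102 mod 20 = 2 teeth = 2/20 turn
  gear 1: T1=17, direction=negative, advance = 102 mod 17 = 0 teeth = 0/17 turn
  gear 2: T2=6, direction=positive, advance = 102 mod 6 = 0 teeth = 0/6 turn
Gear 1: 102 mod 17 = 0
Fraction = 0 / 17 = 0/1 (gcd(0,17)=17) = 0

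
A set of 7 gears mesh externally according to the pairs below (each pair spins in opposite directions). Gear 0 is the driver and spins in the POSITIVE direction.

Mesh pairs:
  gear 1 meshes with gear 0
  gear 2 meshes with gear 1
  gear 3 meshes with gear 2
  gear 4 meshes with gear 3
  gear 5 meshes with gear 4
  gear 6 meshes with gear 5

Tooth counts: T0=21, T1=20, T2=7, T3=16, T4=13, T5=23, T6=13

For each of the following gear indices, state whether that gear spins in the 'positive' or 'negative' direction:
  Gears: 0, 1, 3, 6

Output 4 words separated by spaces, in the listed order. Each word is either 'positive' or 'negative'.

Gear 0 (driver): positive (depth 0)
  gear 1: meshes with gear 0 -> depth 1 -> negative (opposite of gear 0)
  gear 2: meshes with gear 1 -> depth 2 -> positive (opposite of gear 1)
  gear 3: meshes with gear 2 -> depth 3 -> negative (opposite of gear 2)
  gear 4: meshes with gear 3 -> depth 4 -> positive (opposite of gear 3)
  gear 5: meshes with gear 4 -> depth 5 -> negative (opposite of gear 4)
  gear 6: meshes with gear 5 -> depth 6 -> positive (opposite of gear 5)
Queried indices 0, 1, 3, 6 -> positive, negative, negative, positive

Answer: positive negative negative positive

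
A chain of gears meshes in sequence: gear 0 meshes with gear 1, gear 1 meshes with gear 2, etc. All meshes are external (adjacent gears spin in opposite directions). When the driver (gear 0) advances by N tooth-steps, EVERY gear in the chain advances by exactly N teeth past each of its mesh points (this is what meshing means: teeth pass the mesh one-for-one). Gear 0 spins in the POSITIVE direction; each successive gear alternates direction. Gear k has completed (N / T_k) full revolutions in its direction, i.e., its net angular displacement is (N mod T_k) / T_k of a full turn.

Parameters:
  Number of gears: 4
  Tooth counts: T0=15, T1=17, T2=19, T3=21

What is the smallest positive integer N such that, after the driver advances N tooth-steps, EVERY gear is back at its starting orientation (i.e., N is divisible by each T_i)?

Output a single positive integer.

Answer: 33915

Derivation:
Gear k returns to start when N is a multiple of T_k.
All gears at start simultaneously when N is a common multiple of [15, 17, 19, 21]; the smallest such N is lcm(15, 17, 19, 21).
Start: lcm = T0 = 15
Fold in T1=17: gcd(15, 17) = 1; lcm(15, 17) = 15 * 17 / 1 = 255 / 1 = 255
Fold in T2=19: gcd(255, 19) = 1; lcm(255, 19) = 255 * 19 / 1 = 4845 / 1 = 4845
Fold in T3=21: gcd(4845, 21) = 3; lcm(4845, 21) = 4845 * 21 / 3 = 101745 / 3 = 33915
Full cycle length = 33915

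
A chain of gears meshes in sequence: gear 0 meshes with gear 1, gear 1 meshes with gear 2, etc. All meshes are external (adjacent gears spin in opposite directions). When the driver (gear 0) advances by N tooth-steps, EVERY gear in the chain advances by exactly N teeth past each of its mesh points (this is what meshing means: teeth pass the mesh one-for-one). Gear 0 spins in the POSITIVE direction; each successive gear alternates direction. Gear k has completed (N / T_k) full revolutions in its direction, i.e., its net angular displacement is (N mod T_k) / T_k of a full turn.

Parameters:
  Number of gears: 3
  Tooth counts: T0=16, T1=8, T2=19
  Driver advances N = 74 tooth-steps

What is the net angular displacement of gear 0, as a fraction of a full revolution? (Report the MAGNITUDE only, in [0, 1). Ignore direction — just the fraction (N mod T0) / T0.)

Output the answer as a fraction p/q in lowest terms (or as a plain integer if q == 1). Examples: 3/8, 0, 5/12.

Chain of 3 gears, tooth counts: [16, 8, 19]
  gear 0: T0=16, direction=positive, advance = 74 mod 16 = 10 teeth = 10/16 turn
  gear 1: T1=8, direction=negative, advance = 74 mod 8 = 2 teeth = 2/8 turn
  gear 2: T2=19, direction=positive, advance = 74 mod 19 = 17 teeth = 17/19 turn
Gear 0: 74 mod 16 = 10
Fraction = 10 / 16 = 5/8 (gcd(10,16)=2) = 5/8

Answer: 5/8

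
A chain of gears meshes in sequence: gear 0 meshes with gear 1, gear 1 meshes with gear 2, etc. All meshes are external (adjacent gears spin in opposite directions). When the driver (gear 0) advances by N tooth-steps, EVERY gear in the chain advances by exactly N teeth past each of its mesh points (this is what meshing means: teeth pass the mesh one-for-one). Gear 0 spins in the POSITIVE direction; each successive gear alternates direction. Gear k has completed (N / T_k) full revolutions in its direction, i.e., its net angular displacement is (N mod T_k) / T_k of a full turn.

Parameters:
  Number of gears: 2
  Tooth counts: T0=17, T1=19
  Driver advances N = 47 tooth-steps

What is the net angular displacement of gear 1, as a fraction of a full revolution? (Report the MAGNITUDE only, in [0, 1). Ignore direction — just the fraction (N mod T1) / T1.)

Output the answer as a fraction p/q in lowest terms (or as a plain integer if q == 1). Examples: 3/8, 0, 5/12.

Chain of 2 gears, tooth counts: [17, 19]
  gear 0: T0=17, direction=positive, advance = 47 mod 17 = 13 teeth = 13/17 turn
  gear 1: T1=19, direction=negative, advance = 47 mod 19 = 9 teeth = 9/19 turn
Gear 1: 47 mod 19 = 9
Fraction = 9 / 19 = 9/19 (gcd(9,19)=1) = 9/19

Answer: 9/19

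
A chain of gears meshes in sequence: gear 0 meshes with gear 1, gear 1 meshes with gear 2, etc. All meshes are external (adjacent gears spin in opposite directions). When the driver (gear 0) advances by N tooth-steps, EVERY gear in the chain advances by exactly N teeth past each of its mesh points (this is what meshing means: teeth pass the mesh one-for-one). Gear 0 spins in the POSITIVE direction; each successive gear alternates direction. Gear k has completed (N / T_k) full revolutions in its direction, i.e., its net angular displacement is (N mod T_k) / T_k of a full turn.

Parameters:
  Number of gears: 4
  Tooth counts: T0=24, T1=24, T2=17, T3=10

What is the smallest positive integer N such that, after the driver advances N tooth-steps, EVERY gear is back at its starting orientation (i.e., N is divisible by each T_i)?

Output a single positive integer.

Gear k returns to start when N is a multiple of T_k.
All gears at start simultaneously when N is a common multiple of [24, 24, 17, 10]; the smallest such N is lcm(24, 24, 17, 10).
Start: lcm = T0 = 24
Fold in T1=24: gcd(24, 24) = 24; lcm(24, 24) = 24 * 24 / 24 = 576 / 24 = 24
Fold in T2=17: gcd(24, 17) = 1; lcm(24, 17) = 24 * 17 / 1 = 408 / 1 = 408
Fold in T3=10: gcd(408, 10) = 2; lcm(408, 10) = 408 * 10 / 2 = 4080 / 2 = 2040
Full cycle length = 2040

Answer: 2040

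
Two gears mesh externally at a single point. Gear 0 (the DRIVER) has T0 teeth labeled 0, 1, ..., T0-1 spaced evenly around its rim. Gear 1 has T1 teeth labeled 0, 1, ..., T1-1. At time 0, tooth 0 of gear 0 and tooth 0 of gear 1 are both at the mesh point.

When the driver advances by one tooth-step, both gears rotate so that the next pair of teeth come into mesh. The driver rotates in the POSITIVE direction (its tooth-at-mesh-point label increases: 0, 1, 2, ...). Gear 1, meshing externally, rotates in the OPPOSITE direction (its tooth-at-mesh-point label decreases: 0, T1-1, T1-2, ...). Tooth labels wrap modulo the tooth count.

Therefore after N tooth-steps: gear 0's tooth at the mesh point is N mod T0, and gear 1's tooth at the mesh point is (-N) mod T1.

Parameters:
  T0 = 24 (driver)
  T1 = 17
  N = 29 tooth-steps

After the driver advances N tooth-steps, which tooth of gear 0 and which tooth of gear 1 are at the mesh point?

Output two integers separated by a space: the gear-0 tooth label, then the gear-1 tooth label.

Gear 0 (driver, T0=24): tooth at mesh = N mod T0
  29 = 1 * 24 + 5, so 29 mod 24 = 5
  gear 0 tooth = 5
Gear 1 (driven, T1=17): tooth at mesh = (-N) mod T1
  29 = 1 * 17 + 12, so 29 mod 17 = 12
  (-29) mod 17 = (-12) mod 17 = 17 - 12 = 5
Mesh after 29 steps: gear-0 tooth 5 meets gear-1 tooth 5

Answer: 5 5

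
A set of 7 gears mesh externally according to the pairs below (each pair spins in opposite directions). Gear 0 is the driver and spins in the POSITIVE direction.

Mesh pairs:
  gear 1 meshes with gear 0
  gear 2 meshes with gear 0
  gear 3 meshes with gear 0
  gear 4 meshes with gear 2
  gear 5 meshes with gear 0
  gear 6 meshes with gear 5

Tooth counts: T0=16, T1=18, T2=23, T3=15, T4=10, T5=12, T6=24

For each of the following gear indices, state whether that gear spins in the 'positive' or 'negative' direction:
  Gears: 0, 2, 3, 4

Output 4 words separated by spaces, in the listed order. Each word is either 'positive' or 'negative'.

Gear 0 (driver): positive (depth 0)
  gear 1: meshes with gear 0 -> depth 1 -> negative (opposite of gear 0)
  gear 2: meshes with gear 0 -> depth 1 -> negative (opposite of gear 0)
  gear 3: meshes with gear 0 -> depth 1 -> negative (opposite of gear 0)
  gear 4: meshes with gear 2 -> depth 2 -> positive (opposite of gear 2)
  gear 5: meshes with gear 0 -> depth 1 -> negative (opposite of gear 0)
  gear 6: meshes with gear 5 -> depth 2 -> positive (opposite of gear 5)
Queried indices 0, 2, 3, 4 -> positive, negative, negative, positive

Answer: positive negative negative positive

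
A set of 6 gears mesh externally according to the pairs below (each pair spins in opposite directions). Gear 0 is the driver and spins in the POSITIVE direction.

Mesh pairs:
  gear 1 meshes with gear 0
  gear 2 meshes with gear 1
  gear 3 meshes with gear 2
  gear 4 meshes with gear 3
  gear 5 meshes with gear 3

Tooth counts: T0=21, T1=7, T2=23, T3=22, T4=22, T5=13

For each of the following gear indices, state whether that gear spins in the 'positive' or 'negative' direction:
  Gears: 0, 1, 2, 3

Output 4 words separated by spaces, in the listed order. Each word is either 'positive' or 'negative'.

Answer: positive negative positive negative

Derivation:
Gear 0 (driver): positive (depth 0)
  gear 1: meshes with gear 0 -> depth 1 -> negative (opposite of gear 0)
  gear 2: meshes with gear 1 -> depth 2 -> positive (opposite of gear 1)
  gear 3: meshes with gear 2 -> depth 3 -> negative (opposite of gear 2)
  gear 4: meshes with gear 3 -> depth 4 -> positive (opposite of gear 3)
  gear 5: meshes with gear 3 -> depth 4 -> positive (opposite of gear 3)
Queried indices 0, 1, 2, 3 -> positive, negative, positive, negative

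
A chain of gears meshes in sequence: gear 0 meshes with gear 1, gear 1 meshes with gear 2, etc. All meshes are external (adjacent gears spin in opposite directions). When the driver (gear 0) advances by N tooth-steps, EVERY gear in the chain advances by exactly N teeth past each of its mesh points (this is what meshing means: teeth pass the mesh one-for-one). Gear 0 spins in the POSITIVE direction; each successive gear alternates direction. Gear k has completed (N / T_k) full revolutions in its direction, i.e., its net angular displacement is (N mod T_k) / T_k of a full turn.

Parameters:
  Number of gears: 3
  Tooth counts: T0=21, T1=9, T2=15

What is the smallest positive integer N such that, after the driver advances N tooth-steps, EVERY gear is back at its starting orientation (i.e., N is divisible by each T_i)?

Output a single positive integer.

Answer: 315

Derivation:
Gear k returns to start when N is a multiple of T_k.
All gears at start simultaneously when N is a common multiple of [21, 9, 15]; the smallest such N is lcm(21, 9, 15).
Start: lcm = T0 = 21
Fold in T1=9: gcd(21, 9) = 3; lcm(21, 9) = 21 * 9 / 3 = 189 / 3 = 63
Fold in T2=15: gcd(63, 15) = 3; lcm(63, 15) = 63 * 15 / 3 = 945 / 3 = 315
Full cycle length = 315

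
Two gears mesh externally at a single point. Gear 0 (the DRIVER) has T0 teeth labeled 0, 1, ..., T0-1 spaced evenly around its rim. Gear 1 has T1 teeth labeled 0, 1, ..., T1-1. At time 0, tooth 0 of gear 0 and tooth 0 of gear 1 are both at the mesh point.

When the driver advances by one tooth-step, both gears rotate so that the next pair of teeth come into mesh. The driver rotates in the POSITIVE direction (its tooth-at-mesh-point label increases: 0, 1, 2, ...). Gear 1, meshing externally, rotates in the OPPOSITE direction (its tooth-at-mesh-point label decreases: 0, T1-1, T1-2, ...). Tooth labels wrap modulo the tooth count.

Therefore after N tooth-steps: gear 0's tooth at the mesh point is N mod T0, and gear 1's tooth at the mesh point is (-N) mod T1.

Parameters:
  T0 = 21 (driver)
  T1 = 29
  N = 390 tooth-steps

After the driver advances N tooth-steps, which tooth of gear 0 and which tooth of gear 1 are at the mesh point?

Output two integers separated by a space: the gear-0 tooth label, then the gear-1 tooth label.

Gear 0 (driver, T0=21): tooth at mesh = N mod T0
  390 = 18 * 21 + 12, so 390 mod 21 = 12
  gear 0 tooth = 12
Gear 1 (driven, T1=29): tooth at mesh = (-N) mod T1
  390 = 13 * 29 + 13, so 390 mod 29 = 13
  (-390) mod 29 = (-13) mod 29 = 29 - 13 = 16
Mesh after 390 steps: gear-0 tooth 12 meets gear-1 tooth 16

Answer: 12 16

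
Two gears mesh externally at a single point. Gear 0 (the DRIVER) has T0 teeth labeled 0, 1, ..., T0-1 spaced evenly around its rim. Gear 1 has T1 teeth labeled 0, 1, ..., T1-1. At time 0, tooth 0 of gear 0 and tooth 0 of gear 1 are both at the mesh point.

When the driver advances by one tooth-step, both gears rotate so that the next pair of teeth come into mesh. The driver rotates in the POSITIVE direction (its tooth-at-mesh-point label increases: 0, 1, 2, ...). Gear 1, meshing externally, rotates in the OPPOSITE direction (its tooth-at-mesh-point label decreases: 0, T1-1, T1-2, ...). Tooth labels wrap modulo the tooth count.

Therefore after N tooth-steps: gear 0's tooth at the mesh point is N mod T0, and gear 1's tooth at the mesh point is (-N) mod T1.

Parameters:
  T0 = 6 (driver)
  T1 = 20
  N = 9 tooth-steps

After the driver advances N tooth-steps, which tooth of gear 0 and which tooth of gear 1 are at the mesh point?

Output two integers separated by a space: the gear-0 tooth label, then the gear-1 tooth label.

Answer: 3 11

Derivation:
Gear 0 (driver, T0=6): tooth at mesh = N mod T0
  9 = 1 * 6 + 3, so 9 mod 6 = 3
  gear 0 tooth = 3
Gear 1 (driven, T1=20): tooth at mesh = (-N) mod T1
  9 = 0 * 20 + 9, so 9 mod 20 = 9
  (-9) mod 20 = (-9) mod 20 = 20 - 9 = 11
Mesh after 9 steps: gear-0 tooth 3 meets gear-1 tooth 11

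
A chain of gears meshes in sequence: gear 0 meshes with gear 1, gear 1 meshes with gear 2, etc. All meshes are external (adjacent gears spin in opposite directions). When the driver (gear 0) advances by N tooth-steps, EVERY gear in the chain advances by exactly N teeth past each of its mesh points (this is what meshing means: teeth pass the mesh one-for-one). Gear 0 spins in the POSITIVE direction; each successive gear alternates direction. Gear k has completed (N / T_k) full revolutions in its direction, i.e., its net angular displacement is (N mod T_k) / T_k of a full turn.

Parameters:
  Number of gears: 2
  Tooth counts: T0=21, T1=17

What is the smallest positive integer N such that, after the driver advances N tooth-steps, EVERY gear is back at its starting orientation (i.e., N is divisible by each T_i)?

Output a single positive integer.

Answer: 357

Derivation:
Gear k returns to start when N is a multiple of T_k.
All gears at start simultaneously when N is a common multiple of [21, 17]; the smallest such N is lcm(21, 17).
Start: lcm = T0 = 21
Fold in T1=17: gcd(21, 17) = 1; lcm(21, 17) = 21 * 17 / 1 = 357 / 1 = 357
Full cycle length = 357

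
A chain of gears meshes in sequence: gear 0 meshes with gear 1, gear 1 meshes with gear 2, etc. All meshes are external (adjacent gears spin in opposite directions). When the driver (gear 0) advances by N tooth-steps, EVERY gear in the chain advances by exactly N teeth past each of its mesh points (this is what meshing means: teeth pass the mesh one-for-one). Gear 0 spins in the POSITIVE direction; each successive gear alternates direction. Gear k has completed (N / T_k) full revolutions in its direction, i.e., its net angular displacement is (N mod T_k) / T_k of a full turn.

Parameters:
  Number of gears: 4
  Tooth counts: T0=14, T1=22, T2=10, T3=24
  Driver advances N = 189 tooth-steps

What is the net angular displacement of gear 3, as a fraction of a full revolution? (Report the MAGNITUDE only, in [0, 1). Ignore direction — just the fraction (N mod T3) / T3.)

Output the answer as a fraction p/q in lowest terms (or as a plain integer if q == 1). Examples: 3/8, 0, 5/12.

Answer: 7/8

Derivation:
Chain of 4 gears, tooth counts: [14, 22, 10, 24]
  gear 0: T0=14, direction=positive, advance = 189 mod 14 = 7 teeth = 7/14 turn
  gear 1: T1=22, direction=negative, advance = 189 mod 22 = 13 teeth = 13/22 turn
  gear 2: T2=10, direction=positive, advance = 189 mod 10 = 9 teeth = 9/10 turn
  gear 3: T3=24, direction=negative, advance = 189 mod 24 = 21 teeth = 21/24 turn
Gear 3: 189 mod 24 = 21
Fraction = 21 / 24 = 7/8 (gcd(21,24)=3) = 7/8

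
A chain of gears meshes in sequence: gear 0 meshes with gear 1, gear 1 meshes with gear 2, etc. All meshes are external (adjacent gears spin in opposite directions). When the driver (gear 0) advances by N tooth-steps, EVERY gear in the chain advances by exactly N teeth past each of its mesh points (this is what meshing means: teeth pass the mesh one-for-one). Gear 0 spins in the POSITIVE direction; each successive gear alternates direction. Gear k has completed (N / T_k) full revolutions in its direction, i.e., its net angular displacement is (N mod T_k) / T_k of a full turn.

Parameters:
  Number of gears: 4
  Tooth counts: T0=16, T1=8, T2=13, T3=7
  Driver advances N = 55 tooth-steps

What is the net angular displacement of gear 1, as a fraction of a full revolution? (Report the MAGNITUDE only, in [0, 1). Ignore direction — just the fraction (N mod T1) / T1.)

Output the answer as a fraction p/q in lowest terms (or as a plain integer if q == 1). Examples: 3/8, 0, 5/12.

Chain of 4 gears, tooth counts: [16, 8, 13, 7]
  gear 0: T0=16, direction=positive, advance = 55 mod 16 = 7 teeth = 7/16 turn
  gear 1: T1=8, direction=negative, advance = 55 mod 8 = 7 teeth = 7/8 turn
  gear 2: T2=13, direction=positive, advance = 55 mod 13 = 3 teeth = 3/13 turn
  gear 3: T3=7, direction=negative, advance = 55 mod 7 = 6 teeth = 6/7 turn
Gear 1: 55 mod 8 = 7
Fraction = 7 / 8 = 7/8 (gcd(7,8)=1) = 7/8

Answer: 7/8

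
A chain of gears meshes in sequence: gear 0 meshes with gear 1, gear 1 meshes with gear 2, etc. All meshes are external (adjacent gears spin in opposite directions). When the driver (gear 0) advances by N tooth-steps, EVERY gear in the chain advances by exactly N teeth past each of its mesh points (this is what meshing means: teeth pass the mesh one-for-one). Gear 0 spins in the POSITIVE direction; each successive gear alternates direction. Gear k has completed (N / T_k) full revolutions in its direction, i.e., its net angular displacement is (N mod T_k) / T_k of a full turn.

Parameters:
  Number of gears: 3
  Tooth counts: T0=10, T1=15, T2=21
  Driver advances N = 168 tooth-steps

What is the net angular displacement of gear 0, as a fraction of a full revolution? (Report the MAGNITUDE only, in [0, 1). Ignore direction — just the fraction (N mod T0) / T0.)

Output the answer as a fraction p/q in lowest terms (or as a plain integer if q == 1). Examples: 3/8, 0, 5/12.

Answer: 4/5

Derivation:
Chain of 3 gears, tooth counts: [10, 15, 21]
  gear 0: T0=10, direction=positive, advance = 168 mod 10 = 8 teeth = 8/10 turn
  gear 1: T1=15, direction=negative, advance = 168 mod 15 = 3 teeth = 3/15 turn
  gear 2: T2=21, direction=positive, advance = 168 mod 21 = 0 teeth = 0/21 turn
Gear 0: 168 mod 10 = 8
Fraction = 8 / 10 = 4/5 (gcd(8,10)=2) = 4/5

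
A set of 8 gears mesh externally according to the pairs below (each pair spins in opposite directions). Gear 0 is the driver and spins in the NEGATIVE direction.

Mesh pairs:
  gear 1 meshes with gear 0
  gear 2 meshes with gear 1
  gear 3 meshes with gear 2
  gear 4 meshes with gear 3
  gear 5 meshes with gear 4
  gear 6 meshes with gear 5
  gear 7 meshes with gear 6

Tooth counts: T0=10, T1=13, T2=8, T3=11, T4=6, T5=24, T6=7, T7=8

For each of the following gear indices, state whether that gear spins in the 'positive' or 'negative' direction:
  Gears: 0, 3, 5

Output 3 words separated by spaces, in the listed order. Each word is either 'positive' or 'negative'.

Gear 0 (driver): negative (depth 0)
  gear 1: meshes with gear 0 -> depth 1 -> positive (opposite of gear 0)
  gear 2: meshes with gear 1 -> depth 2 -> negative (opposite of gear 1)
  gear 3: meshes with gear 2 -> depth 3 -> positive (opposite of gear 2)
  gear 4: meshes with gear 3 -> depth 4 -> negative (opposite of gear 3)
  gear 5: meshes with gear 4 -> depth 5 -> positive (opposite of gear 4)
  gear 6: meshes with gear 5 -> depth 6 -> negative (opposite of gear 5)
  gear 7: meshes with gear 6 -> depth 7 -> positive (opposite of gear 6)
Queried indices 0, 3, 5 -> negative, positive, positive

Answer: negative positive positive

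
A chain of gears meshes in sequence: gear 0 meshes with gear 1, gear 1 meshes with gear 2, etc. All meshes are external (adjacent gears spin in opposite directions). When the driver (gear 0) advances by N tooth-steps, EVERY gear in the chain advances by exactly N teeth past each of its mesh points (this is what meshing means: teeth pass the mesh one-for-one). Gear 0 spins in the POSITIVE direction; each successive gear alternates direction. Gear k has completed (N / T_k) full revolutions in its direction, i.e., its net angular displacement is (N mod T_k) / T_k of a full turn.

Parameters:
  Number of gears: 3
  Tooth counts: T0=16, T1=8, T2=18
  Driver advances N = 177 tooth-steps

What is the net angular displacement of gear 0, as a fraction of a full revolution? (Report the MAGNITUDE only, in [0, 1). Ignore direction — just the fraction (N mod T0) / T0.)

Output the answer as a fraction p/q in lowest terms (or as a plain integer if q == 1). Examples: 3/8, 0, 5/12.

Answer: 1/16

Derivation:
Chain of 3 gears, tooth counts: [16, 8, 18]
  gear 0: T0=16, direction=positive, advance = 177 mod 16 = 1 teeth = 1/16 turn
  gear 1: T1=8, direction=negative, advance = 177 mod 8 = 1 teeth = 1/8 turn
  gear 2: T2=18, direction=positive, advance = 177 mod 18 = 15 teeth = 15/18 turn
Gear 0: 177 mod 16 = 1
Fraction = 1 / 16 = 1/16 (gcd(1,16)=1) = 1/16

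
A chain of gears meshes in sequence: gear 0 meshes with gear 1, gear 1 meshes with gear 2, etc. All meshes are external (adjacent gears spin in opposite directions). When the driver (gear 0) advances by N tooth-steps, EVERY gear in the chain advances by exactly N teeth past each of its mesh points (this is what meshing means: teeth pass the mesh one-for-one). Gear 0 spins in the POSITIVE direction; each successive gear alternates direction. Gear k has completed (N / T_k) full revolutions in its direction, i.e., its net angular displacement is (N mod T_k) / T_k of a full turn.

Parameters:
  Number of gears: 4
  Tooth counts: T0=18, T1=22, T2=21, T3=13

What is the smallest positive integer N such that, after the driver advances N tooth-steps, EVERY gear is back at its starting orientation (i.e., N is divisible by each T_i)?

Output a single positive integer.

Gear k returns to start when N is a multiple of T_k.
All gears at start simultaneously when N is a common multiple of [18, 22, 21, 13]; the smallest such N is lcm(18, 22, 21, 13).
Start: lcm = T0 = 18
Fold in T1=22: gcd(18, 22) = 2; lcm(18, 22) = 18 * 22 / 2 = 396 / 2 = 198
Fold in T2=21: gcd(198, 21) = 3; lcm(198, 21) = 198 * 21 / 3 = 4158 / 3 = 1386
Fold in T3=13: gcd(1386, 13) = 1; lcm(1386, 13) = 1386 * 13 / 1 = 18018 / 1 = 18018
Full cycle length = 18018

Answer: 18018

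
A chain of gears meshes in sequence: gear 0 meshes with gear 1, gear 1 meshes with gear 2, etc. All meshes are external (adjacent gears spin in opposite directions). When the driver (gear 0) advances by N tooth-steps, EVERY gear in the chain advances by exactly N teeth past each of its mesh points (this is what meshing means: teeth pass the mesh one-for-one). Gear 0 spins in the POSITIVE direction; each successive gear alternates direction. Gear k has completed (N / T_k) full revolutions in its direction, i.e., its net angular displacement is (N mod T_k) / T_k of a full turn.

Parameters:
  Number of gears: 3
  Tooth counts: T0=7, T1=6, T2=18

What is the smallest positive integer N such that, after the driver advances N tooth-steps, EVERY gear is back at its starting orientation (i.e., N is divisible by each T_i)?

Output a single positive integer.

Gear k returns to start when N is a multiple of T_k.
All gears at start simultaneously when N is a common multiple of [7, 6, 18]; the smallest such N is lcm(7, 6, 18).
Start: lcm = T0 = 7
Fold in T1=6: gcd(7, 6) = 1; lcm(7, 6) = 7 * 6 / 1 = 42 / 1 = 42
Fold in T2=18: gcd(42, 18) = 6; lcm(42, 18) = 42 * 18 / 6 = 756 / 6 = 126
Full cycle length = 126

Answer: 126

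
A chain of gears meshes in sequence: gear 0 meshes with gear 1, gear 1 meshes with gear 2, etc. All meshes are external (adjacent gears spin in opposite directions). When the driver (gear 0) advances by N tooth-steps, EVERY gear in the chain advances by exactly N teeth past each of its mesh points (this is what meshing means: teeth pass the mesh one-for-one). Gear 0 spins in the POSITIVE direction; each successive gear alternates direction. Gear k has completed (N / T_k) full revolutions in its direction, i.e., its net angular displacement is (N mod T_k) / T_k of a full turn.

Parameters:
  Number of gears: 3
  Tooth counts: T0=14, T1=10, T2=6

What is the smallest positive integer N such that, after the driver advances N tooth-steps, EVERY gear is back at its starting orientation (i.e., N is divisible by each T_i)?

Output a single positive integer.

Gear k returns to start when N is a multiple of T_k.
All gears at start simultaneously when N is a common multiple of [14, 10, 6]; the smallest such N is lcm(14, 10, 6).
Start: lcm = T0 = 14
Fold in T1=10: gcd(14, 10) = 2; lcm(14, 10) = 14 * 10 / 2 = 140 / 2 = 70
Fold in T2=6: gcd(70, 6) = 2; lcm(70, 6) = 70 * 6 / 2 = 420 / 2 = 210
Full cycle length = 210

Answer: 210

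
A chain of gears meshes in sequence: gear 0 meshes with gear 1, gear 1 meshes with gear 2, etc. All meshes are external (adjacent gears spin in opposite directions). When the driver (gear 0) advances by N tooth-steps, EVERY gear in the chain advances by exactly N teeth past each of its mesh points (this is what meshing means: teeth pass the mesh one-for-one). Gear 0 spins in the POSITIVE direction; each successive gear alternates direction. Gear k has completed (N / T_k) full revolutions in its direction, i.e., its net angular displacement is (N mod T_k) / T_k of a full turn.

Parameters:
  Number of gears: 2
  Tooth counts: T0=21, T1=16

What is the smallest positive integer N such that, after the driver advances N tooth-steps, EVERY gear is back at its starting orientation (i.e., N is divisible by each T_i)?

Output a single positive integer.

Answer: 336

Derivation:
Gear k returns to start when N is a multiple of T_k.
All gears at start simultaneously when N is a common multiple of [21, 16]; the smallest such N is lcm(21, 16).
Start: lcm = T0 = 21
Fold in T1=16: gcd(21, 16) = 1; lcm(21, 16) = 21 * 16 / 1 = 336 / 1 = 336
Full cycle length = 336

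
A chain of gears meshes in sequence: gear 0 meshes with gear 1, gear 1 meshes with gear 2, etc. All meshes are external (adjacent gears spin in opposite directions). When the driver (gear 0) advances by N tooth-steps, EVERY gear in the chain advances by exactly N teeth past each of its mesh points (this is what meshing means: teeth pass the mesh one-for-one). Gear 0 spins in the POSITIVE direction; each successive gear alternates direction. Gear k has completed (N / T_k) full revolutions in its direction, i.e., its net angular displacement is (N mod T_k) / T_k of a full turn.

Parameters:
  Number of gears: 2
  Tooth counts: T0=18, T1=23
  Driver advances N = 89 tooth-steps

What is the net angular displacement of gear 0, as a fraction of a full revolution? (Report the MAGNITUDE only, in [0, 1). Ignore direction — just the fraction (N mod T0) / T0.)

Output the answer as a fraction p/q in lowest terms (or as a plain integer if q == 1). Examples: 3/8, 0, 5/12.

Answer: 17/18

Derivation:
Chain of 2 gears, tooth counts: [18, 23]
  gear 0: T0=18, direction=positive, advance = 89 mod 18 = 17 teeth = 17/18 turn
  gear 1: T1=23, direction=negative, advance = 89 mod 23 = 20 teeth = 20/23 turn
Gear 0: 89 mod 18 = 17
Fraction = 17 / 18 = 17/18 (gcd(17,18)=1) = 17/18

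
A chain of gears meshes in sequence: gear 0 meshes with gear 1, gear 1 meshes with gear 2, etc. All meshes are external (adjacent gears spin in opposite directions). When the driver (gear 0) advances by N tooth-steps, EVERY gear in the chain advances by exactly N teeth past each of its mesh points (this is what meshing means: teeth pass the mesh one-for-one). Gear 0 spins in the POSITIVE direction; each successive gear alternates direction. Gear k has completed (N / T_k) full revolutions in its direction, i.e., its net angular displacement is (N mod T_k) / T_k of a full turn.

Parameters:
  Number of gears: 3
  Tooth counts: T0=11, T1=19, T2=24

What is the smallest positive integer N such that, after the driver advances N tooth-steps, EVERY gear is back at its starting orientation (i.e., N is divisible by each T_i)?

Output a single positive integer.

Gear k returns to start when N is a multiple of T_k.
All gears at start simultaneously when N is a common multiple of [11, 19, 24]; the smallest such N is lcm(11, 19, 24).
Start: lcm = T0 = 11
Fold in T1=19: gcd(11, 19) = 1; lcm(11, 19) = 11 * 19 / 1 = 209 / 1 = 209
Fold in T2=24: gcd(209, 24) = 1; lcm(209, 24) = 209 * 24 / 1 = 5016 / 1 = 5016
Full cycle length = 5016

Answer: 5016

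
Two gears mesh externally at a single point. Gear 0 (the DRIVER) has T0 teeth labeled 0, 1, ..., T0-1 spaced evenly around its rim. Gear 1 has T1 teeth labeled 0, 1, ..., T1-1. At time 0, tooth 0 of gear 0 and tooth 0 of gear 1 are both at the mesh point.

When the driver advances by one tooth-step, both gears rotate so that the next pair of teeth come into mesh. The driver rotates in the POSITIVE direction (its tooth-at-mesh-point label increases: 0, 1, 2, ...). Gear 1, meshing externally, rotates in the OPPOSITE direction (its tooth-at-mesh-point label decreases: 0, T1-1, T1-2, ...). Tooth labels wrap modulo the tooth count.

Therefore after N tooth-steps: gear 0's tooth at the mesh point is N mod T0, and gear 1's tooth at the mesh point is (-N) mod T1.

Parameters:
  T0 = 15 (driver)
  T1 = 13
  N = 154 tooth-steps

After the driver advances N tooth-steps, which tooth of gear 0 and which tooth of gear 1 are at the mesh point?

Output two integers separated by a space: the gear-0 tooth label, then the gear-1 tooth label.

Answer: 4 2

Derivation:
Gear 0 (driver, T0=15): tooth at mesh = N mod T0
  154 = 10 * 15 + 4, so 154 mod 15 = 4
  gear 0 tooth = 4
Gear 1 (driven, T1=13): tooth at mesh = (-N) mod T1
  154 = 11 * 13 + 11, so 154 mod 13 = 11
  (-154) mod 13 = (-11) mod 13 = 13 - 11 = 2
Mesh after 154 steps: gear-0 tooth 4 meets gear-1 tooth 2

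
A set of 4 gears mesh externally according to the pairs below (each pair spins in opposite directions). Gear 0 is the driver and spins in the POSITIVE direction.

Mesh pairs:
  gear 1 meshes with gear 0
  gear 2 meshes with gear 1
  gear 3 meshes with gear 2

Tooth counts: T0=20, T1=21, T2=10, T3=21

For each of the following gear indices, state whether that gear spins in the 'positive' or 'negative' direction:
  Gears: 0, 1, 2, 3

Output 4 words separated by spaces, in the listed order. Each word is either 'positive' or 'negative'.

Answer: positive negative positive negative

Derivation:
Gear 0 (driver): positive (depth 0)
  gear 1: meshes with gear 0 -> depth 1 -> negative (opposite of gear 0)
  gear 2: meshes with gear 1 -> depth 2 -> positive (opposite of gear 1)
  gear 3: meshes with gear 2 -> depth 3 -> negative (opposite of gear 2)
Queried indices 0, 1, 2, 3 -> positive, negative, positive, negative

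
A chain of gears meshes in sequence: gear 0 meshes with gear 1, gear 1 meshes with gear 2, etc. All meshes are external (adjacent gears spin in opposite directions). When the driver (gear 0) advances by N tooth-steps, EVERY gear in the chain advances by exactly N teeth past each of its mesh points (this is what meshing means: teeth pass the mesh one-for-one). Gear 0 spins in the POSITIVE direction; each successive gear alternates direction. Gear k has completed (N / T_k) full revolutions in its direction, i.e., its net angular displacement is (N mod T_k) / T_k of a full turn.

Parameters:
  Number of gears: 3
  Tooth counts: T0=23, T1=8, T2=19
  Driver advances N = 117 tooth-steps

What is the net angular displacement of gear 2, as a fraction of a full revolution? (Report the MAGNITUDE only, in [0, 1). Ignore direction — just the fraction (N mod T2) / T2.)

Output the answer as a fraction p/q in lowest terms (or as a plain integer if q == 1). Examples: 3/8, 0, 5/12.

Chain of 3 gears, tooth counts: [23, 8, 19]
  gear 0: T0=23, direction=positive, advance = 117 mod 23 = 2 teeth = 2/23 turn
  gear 1: T1=8, direction=negative, advance = 117 mod 8 = 5 teeth = 5/8 turn
  gear 2: T2=19, direction=positive, advance = 117 mod 19 = 3 teeth = 3/19 turn
Gear 2: 117 mod 19 = 3
Fraction = 3 / 19 = 3/19 (gcd(3,19)=1) = 3/19

Answer: 3/19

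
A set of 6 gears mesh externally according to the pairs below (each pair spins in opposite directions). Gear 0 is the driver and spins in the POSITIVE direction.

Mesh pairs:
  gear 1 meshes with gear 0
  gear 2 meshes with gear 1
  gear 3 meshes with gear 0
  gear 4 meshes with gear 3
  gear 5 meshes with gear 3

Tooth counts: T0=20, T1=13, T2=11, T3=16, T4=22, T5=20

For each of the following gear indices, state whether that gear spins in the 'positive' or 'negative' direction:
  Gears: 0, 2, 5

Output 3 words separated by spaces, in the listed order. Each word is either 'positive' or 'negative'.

Gear 0 (driver): positive (depth 0)
  gear 1: meshes with gear 0 -> depth 1 -> negative (opposite of gear 0)
  gear 2: meshes with gear 1 -> depth 2 -> positive (opposite of gear 1)
  gear 3: meshes with gear 0 -> depth 1 -> negative (opposite of gear 0)
  gear 4: meshes with gear 3 -> depth 2 -> positive (opposite of gear 3)
  gear 5: meshes with gear 3 -> depth 2 -> positive (opposite of gear 3)
Queried indices 0, 2, 5 -> positive, positive, positive

Answer: positive positive positive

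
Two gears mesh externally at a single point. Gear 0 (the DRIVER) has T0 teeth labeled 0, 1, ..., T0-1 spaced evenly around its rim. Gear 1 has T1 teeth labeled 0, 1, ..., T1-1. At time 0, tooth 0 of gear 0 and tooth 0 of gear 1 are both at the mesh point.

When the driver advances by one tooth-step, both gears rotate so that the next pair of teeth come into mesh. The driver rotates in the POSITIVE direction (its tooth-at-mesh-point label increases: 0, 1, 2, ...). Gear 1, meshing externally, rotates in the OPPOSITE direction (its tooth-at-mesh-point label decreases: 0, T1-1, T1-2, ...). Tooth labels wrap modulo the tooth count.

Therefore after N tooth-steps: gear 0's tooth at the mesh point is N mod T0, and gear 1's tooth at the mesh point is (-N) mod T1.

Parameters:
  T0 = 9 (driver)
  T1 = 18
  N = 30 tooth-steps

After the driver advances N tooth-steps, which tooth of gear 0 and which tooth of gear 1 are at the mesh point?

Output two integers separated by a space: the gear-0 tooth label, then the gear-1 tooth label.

Gear 0 (driver, T0=9): tooth at mesh = N mod T0
  30 = 3 * 9 + 3, so 30 mod 9 = 3
  gear 0 tooth = 3
Gear 1 (driven, T1=18): tooth at mesh = (-N) mod T1
  30 = 1 * 18 + 12, so 30 mod 18 = 12
  (-30) mod 18 = (-12) mod 18 = 18 - 12 = 6
Mesh after 30 steps: gear-0 tooth 3 meets gear-1 tooth 6

Answer: 3 6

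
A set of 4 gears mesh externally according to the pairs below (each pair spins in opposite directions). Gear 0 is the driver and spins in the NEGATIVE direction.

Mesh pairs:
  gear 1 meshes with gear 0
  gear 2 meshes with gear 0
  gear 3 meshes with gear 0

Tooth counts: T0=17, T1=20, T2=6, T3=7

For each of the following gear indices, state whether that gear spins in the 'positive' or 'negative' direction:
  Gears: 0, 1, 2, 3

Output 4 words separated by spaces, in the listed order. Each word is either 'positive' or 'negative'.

Gear 0 (driver): negative (depth 0)
  gear 1: meshes with gear 0 -> depth 1 -> positive (opposite of gear 0)
  gear 2: meshes with gear 0 -> depth 1 -> positive (opposite of gear 0)
  gear 3: meshes with gear 0 -> depth 1 -> positive (opposite of gear 0)
Queried indices 0, 1, 2, 3 -> negative, positive, positive, positive

Answer: negative positive positive positive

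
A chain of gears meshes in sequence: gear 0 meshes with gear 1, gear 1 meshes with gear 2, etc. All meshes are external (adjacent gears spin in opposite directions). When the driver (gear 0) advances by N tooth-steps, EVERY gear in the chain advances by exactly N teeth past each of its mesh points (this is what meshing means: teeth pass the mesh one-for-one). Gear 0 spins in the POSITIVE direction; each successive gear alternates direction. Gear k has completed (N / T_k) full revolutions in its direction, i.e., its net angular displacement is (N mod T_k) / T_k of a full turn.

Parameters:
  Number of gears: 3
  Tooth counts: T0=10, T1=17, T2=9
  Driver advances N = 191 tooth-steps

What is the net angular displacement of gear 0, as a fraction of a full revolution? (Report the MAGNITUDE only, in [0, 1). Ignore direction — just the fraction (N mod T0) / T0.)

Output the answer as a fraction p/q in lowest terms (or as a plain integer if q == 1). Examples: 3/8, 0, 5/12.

Answer: 1/10

Derivation:
Chain of 3 gears, tooth counts: [10, 17, 9]
  gear 0: T0=10, direction=positive, advance = 191 mod 10 = 1 teeth = 1/10 turn
  gear 1: T1=17, direction=negative, advance = 191 mod 17 = 4 teeth = 4/17 turn
  gear 2: T2=9, direction=positive, advance = 191 mod 9 = 2 teeth = 2/9 turn
Gear 0: 191 mod 10 = 1
Fraction = 1 / 10 = 1/10 (gcd(1,10)=1) = 1/10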